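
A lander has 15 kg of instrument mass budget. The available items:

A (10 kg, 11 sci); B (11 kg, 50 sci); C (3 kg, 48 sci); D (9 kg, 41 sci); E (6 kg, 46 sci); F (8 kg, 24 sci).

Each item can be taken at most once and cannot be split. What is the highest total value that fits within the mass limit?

98 sci

Check high-value combinations within 15 kg:
- B+C: mass 11+3=14, value 50+48=98
- C+E: mass 3+6=9, value 48+46=94
- C+D: mass 3+9=12, value 48+41=89
- D+E: mass 9+6=15, value 41+46=87
Best: 98 sci.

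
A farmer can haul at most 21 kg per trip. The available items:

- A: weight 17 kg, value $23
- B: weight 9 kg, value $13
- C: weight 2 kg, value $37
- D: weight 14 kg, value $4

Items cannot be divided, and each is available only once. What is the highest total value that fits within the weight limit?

$60

Check high-value combinations within 21 kg:
- A+C: weight 17+2=19, value 23+37=60
- B+C: weight 9+2=11, value 13+37=50
- C+D: weight 2+14=16, value 37+4=41
- C: weight 2, value 37
Best: $60.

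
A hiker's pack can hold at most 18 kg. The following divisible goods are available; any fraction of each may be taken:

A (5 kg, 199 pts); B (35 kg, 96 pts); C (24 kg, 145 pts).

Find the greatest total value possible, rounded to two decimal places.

277.54

Take in order of value per unit:
- A (199/5 per unit): all 5 → value 199, running total 199.00
- C (145/24 per unit): 13 of 24 → value 13×145/24 = 78.5417, running total 277.54
Total 277.54.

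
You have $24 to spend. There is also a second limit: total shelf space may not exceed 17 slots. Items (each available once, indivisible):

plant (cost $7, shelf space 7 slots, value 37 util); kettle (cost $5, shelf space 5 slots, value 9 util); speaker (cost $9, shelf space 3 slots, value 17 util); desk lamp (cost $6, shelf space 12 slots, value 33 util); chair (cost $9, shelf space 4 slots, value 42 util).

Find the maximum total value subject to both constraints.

88 util

Feasible sets respecting both limits:
- plant+kettle+chair: cost 21, shelf space 16, value 88
- plant+chair: cost 16, shelf space 11, value 79
- desk lamp+chair: cost 15, shelf space 16, value 75
- kettle+speaker+chair: cost 23, shelf space 12, value 68
Best: 88 util.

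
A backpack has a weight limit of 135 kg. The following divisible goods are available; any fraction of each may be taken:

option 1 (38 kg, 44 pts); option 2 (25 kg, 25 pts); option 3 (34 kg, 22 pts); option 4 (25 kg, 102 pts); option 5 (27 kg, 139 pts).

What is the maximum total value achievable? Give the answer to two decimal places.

Take in order of value per unit:
- option 5 (139/27 per unit): all 27 → value 139, running total 139.00
- option 4 (102/25 per unit): all 25 → value 102, running total 241.00
- option 1 (44/38 per unit): all 38 → value 44, running total 285.00
- option 2 (25/25 per unit): all 25 → value 25, running total 310.00
- option 3 (22/34 per unit): 20 of 34 → value 20×22/34 = 12.9412, running total 322.94
Total 322.94.

322.94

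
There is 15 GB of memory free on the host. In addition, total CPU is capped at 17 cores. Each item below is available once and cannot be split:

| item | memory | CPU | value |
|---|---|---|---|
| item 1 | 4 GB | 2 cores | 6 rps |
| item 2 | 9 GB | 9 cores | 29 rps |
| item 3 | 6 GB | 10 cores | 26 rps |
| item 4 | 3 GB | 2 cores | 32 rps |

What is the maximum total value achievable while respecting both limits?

64 rps

Feasible sets respecting both limits:
- item 1+item 3+item 4: memory 13, CPU 14, value 64
- item 2+item 4: memory 12, CPU 11, value 61
- item 3+item 4: memory 9, CPU 12, value 58
Best: 64 rps.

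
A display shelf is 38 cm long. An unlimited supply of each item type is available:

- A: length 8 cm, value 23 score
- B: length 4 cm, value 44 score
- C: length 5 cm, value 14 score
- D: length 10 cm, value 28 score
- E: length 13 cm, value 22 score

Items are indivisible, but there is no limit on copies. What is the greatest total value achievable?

Best value-per-unit is B at 44/4, and filling with it alone uses length 9×4=36. No mix of the others beats 9×44 = 396.

396 score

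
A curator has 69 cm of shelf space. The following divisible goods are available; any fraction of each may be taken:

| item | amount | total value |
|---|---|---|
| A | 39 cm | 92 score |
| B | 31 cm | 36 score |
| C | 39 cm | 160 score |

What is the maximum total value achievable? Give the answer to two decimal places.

Take in order of value per unit:
- C (160/39 per unit): all 39 → value 160, running total 160.00
- A (92/39 per unit): 30 of 39 → value 30×92/39 = 70.7692, running total 230.77
Total 230.77.

230.77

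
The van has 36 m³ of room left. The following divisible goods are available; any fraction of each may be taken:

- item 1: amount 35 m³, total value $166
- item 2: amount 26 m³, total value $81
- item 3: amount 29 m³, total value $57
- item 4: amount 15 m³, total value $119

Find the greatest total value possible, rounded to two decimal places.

218.60

Take in order of value per unit:
- item 4 (119/15 per unit): all 15 → value 119, running total 119.00
- item 1 (166/35 per unit): 21 of 35 → value 21×166/35 = 99.6000, running total 218.60
Total 218.60.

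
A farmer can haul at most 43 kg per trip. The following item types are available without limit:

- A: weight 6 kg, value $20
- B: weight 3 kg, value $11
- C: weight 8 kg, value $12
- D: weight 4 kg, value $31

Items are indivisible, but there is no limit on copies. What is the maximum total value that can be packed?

Best value-per-unit is D at 31/4; filling with it alone gives 10×31 = 310.
Optimal mix: 1×B + 10×D → weight 43, value 321.

$321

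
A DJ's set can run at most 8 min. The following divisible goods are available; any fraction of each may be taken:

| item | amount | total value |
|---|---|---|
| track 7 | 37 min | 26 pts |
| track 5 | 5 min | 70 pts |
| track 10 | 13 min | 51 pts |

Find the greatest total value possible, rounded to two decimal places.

81.77

Take in order of value per unit:
- track 5 (70/5 per unit): all 5 → value 70, running total 70.00
- track 10 (51/13 per unit): 3 of 13 → value 3×51/13 = 11.7692, running total 81.77
Total 81.77.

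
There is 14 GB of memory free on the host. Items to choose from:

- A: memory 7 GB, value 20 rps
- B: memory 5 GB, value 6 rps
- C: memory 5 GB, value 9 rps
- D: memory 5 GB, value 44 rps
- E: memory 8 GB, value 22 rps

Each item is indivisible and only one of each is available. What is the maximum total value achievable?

66 rps

This is a 0/1 knapsack; check combinations near the capacity.
- D+E: memory 5+8=13, value 44+22=66
- A+D: memory 7+5=12, value 20+44=64
- C+D: memory 5+5=10, value 9+44=53
- B+D: memory 5+5=10, value 6+44=50
Best: 66 rps.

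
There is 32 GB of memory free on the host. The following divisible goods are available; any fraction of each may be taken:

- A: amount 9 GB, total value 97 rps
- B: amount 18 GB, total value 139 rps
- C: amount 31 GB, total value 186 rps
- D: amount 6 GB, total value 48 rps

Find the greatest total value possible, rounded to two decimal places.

Take in order of value per unit:
- A (97/9 per unit): all 9 → value 97, running total 97.00
- D (48/6 per unit): all 6 → value 48, running total 145.00
- B (139/18 per unit): 17 of 18 → value 17×139/18 = 131.2778, running total 276.28
Total 276.28.

276.28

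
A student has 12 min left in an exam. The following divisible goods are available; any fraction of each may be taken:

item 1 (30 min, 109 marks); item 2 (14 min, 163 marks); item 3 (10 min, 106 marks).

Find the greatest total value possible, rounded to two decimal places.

139.71

Take in order of value per unit:
- item 2 (163/14 per unit): 12 of 14 → value 12×163/14 = 139.7143, running total 139.71
Total 139.71.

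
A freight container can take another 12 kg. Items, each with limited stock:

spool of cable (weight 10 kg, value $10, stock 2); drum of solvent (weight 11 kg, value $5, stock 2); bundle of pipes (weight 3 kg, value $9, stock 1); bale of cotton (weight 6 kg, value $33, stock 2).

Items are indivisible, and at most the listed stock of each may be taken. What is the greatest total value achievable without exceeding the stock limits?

Best selections within weight 12 and stock limits:
- 2×bale of cotton: weight 12, value 66
- 1×bundle of pipes + 1×bale of cotton: weight 9, value 42
- 1×bale of cotton: weight 6, value 33
Best: $66.

$66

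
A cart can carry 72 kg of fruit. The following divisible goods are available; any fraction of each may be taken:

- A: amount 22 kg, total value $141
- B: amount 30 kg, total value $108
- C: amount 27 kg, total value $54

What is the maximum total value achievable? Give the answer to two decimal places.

Take in order of value per unit:
- A (141/22 per unit): all 22 → value 141, running total 141.00
- B (108/30 per unit): all 30 → value 108, running total 249.00
- C (54/27 per unit): 20 of 27 → value 20×54/27 = 40.0000, running total 289.00
Total 289.00.

289.00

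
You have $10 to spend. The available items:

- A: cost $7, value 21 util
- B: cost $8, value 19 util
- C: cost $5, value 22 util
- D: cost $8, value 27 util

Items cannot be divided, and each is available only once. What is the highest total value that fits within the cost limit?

Check high-value combinations within $10:
- D: cost 8, value 27
- C: cost 5, value 22
- A: cost 7, value 21
- B: cost 8, value 19
Best: 27 util.

27 util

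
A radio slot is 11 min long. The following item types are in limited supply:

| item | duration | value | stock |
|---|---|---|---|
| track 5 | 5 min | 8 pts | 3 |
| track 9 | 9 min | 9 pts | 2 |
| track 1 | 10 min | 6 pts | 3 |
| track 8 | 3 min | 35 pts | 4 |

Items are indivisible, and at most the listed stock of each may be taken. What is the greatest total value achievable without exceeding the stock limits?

Top feasible selections:
- 3×track 8: duration 9, value 105
- 1×track 5 + 2×track 8: duration 11, value 78
Best: 105 pts.

105 pts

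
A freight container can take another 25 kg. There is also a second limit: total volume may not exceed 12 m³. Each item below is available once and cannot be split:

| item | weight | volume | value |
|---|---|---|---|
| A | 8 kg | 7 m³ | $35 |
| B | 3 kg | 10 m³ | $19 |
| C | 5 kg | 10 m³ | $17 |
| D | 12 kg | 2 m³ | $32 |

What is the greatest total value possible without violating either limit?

Feasible sets respecting both limits:
- A+D: weight 20, volume 9, value 67
- B+D: weight 15, volume 12, value 51
- C+D: weight 17, volume 12, value 49
Best: $67.

$67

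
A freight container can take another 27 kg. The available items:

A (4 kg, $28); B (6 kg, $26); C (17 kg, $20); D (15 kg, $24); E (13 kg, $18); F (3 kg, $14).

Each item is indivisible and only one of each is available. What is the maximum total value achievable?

This is a 0/1 knapsack; check combinations near the capacity.
- A+B+E+F: weight 4+6+13+3=26, value 28+26+18+14=86
- A+B+D: weight 4+6+15=25, value 28+26+24=78
- A+B+C: weight 4+6+17=27, value 28+26+20=74
- A+B+E: weight 4+6+13=23, value 28+26+18=72
- A+B+F: weight 4+6+3=13, value 28+26+14=68
Best: $86.

$86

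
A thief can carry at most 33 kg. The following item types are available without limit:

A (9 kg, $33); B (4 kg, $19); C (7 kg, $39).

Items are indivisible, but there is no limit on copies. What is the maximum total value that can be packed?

Best value-per-unit is C at 39/7; filling with it alone gives 4×39 = 156.
Optimal mix: 1×B + 4×C → weight 32, value 175.

$175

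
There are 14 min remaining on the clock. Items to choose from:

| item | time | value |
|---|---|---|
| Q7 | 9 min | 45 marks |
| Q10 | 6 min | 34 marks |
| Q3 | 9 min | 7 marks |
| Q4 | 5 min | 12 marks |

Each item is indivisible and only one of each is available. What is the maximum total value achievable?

57 marks

Check high-value combinations within 14 min:
- Q7+Q4: time 9+5=14, value 45+12=57
- Q10+Q4: time 6+5=11, value 34+12=46
- Q7: time 9, value 45
- Q10: time 6, value 34
- Q3+Q4: time 9+5=14, value 7+12=19
Best: 57 marks.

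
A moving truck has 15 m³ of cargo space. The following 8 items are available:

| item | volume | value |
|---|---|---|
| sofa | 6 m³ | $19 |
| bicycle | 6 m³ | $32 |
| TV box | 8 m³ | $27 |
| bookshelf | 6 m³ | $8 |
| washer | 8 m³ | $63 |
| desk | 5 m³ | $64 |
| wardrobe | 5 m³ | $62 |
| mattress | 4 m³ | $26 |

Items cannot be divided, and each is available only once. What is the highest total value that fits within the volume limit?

$152

Check high-value combinations within 15 m³:
- desk+wardrobe+mattress: volume 5+5+4=14, value 64+62+26=152
- washer+desk: volume 8+5=13, value 63+64=127
- desk+wardrobe: volume 5+5=10, value 64+62=126
Best: $152.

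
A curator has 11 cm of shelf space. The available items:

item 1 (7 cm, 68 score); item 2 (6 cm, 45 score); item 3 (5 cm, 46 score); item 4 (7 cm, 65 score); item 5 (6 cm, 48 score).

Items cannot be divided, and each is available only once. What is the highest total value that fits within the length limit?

94 score

Check high-value combinations within 11 cm:
- item 3+item 5: length 5+6=11, value 46+48=94
- item 2+item 3: length 6+5=11, value 45+46=91
- item 1: length 7, value 68
- item 4: length 7, value 65
Best: 94 score.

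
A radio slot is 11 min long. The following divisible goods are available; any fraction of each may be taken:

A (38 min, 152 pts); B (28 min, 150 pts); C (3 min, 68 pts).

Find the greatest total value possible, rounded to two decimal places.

110.86

Take in order of value per unit:
- C (68/3 per unit): all 3 → value 68, running total 68.00
- B (150/28 per unit): 8 of 28 → value 8×150/28 = 42.8571, running total 110.86
Total 110.86.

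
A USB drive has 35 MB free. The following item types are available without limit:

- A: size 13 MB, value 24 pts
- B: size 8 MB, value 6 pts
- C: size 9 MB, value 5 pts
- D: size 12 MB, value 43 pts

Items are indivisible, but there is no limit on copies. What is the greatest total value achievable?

92 pts

Best value-per-unit is D at 43/12; filling with it alone gives 2×43 = 86.
Optimal mix: 1×B + 2×D → size 32, value 92.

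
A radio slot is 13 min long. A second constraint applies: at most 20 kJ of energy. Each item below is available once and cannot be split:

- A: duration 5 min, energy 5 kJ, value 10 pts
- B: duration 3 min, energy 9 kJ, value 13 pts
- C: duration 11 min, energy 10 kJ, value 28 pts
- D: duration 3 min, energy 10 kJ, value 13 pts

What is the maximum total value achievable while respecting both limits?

28 pts

Feasible sets respecting both limits:
- C: duration 11, energy 10, value 28
- B+D: duration 6, energy 19, value 26
- A+B: duration 8, energy 14, value 23
- A+D: duration 8, energy 15, value 23
Best: 28 pts.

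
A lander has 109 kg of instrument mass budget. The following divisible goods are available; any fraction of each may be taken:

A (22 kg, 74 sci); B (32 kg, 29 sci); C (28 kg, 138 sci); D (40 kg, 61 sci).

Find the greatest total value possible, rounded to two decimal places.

290.22

Take in order of value per unit:
- C (138/28 per unit): all 28 → value 138, running total 138.00
- A (74/22 per unit): all 22 → value 74, running total 212.00
- D (61/40 per unit): all 40 → value 61, running total 273.00
- B (29/32 per unit): 19 of 32 → value 19×29/32 = 17.2188, running total 290.22
Total 290.22.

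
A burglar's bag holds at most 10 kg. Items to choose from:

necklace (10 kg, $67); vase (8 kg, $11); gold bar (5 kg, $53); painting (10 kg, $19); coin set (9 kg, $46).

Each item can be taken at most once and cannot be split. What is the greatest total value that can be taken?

Check high-value combinations within 10 kg:
- necklace: weight 10, value 67
- gold bar: weight 5, value 53
- coin set: weight 9, value 46
- painting: weight 10, value 19
Best: $67.

$67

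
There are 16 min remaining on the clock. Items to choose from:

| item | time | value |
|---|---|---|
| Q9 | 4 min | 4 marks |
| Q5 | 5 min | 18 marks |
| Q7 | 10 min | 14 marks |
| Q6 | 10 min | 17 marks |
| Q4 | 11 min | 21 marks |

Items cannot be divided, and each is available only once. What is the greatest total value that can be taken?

39 marks

Check high-value combinations within 16 min:
- Q5+Q4: time 5+11=16, value 18+21=39
- Q5+Q6: time 5+10=15, value 18+17=35
- Q5+Q7: time 5+10=15, value 18+14=32
Best: 39 marks.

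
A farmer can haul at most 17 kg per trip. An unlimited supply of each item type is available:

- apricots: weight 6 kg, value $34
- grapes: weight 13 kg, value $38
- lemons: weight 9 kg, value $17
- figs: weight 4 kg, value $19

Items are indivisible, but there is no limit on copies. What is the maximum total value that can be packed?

$87

Best value-per-unit is apricots at 34/6; filling with it alone gives 2×34 = 68.
Optimal mix: 2×apricots + 1×figs → weight 16, value 87.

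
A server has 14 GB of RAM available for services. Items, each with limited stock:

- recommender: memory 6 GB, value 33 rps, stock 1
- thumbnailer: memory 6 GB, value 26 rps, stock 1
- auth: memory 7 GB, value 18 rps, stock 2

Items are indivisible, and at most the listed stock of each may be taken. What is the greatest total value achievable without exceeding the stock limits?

59 rps

Top feasible selections:
- 1×recommender + 1×thumbnailer: memory 12, value 59
- 1×recommender + 1×auth: memory 13, value 51
Best: 59 rps.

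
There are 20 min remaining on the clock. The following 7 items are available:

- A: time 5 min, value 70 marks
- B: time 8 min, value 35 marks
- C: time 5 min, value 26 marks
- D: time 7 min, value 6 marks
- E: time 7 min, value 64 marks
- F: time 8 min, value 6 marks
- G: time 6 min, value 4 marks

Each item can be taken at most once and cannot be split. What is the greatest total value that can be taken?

This is a 0/1 knapsack; check combinations near the capacity.
- A+B+E: time 5+8+7=20, value 70+35+64=169
- A+C+E: time 5+5+7=17, value 70+26+64=160
- A+D+E: time 5+7+7=19, value 70+6+64=140
- A+E+F: time 5+7+8=20, value 70+64+6=140
- A+E+G: time 5+7+6=18, value 70+64+4=138
Best: 169 marks.

169 marks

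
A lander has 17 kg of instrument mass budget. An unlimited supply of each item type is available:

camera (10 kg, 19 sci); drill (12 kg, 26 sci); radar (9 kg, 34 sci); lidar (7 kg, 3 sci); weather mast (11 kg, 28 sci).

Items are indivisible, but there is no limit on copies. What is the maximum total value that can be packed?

37 sci

Best value-per-unit is radar at 34/9; filling with it alone gives 1×34 = 34.
Optimal mix: 1×radar + 1×lidar → mass 16, value 37.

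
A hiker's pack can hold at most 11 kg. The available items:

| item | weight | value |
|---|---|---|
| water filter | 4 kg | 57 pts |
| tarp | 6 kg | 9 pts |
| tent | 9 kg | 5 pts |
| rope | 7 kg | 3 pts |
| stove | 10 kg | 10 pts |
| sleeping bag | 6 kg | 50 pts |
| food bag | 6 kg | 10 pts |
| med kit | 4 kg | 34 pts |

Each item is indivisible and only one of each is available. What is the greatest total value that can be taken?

Check high-value combinations within 11 kg:
- water filter+sleeping bag: weight 4+6=10, value 57+50=107
- water filter+med kit: weight 4+4=8, value 57+34=91
- sleeping bag+med kit: weight 6+4=10, value 50+34=84
- water filter+food bag: weight 4+6=10, value 57+10=67
Best: 107 pts.

107 pts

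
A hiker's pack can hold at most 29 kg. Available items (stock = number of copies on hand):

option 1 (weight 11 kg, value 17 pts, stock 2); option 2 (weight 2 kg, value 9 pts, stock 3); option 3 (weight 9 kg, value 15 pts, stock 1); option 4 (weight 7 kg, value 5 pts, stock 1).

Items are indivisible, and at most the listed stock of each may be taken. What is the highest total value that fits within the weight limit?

61 pts

Best selections within weight 29 and stock limits:
- 2×option 1 + 3×option 2: weight 28, value 61
- 1×option 1 + 3×option 2 + 1×option 3: weight 26, value 59
- 2×option 1 + 2×option 2: weight 26, value 52
Best: 61 pts.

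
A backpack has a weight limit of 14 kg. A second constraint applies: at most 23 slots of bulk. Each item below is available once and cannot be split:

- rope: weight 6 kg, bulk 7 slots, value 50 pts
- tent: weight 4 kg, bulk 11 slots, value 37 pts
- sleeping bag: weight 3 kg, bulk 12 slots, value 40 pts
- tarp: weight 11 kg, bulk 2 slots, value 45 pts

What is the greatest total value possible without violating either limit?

90 pts

Feasible sets respecting both limits:
- rope+sleeping bag: weight 9, bulk 19, value 90
- rope+tent: weight 10, bulk 18, value 87
- sleeping bag+tarp: weight 14, bulk 14, value 85
- tent+sleeping bag: weight 7, bulk 23, value 77
Best: 90 pts.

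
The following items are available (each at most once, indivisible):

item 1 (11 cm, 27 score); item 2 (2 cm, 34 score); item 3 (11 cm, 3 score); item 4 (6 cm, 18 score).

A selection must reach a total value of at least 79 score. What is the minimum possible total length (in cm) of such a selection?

Subsets with value ≥ 79, sorted by total length:
- item 1+item 2+item 4: length 19, value 79
- item 1+item 2+item 3+item 4: length 30, value 82
Minimum length: 19 cm.

19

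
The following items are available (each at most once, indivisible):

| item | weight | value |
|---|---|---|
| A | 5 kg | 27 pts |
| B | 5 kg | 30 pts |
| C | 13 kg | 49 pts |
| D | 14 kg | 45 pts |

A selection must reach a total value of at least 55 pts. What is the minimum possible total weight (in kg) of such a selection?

Subsets with value ≥ 55, sorted by total weight:
- A+B: weight 10, value 57
- B+C: weight 18, value 79
- A+C: weight 18, value 76
Minimum weight: 10 kg.

10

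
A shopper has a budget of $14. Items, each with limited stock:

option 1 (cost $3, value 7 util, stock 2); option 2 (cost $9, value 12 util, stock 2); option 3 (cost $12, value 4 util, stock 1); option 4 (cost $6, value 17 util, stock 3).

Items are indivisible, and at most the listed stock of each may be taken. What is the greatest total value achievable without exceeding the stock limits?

34 util

Best selections within cost 14 and stock limits:
- 2×option 4: cost 12, value 34
- 2×option 1 + 1×option 4: cost 12, value 31
- 1×option 1 + 1×option 4: cost 9, value 24
- 1×option 1 + 1×option 2: cost 12, value 19
Best: 34 util.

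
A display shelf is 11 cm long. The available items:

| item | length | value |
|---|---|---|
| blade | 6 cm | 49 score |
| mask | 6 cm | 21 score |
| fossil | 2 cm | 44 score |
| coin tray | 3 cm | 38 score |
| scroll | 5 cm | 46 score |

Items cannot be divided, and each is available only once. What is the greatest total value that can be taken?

131 score

Check high-value combinations within 11 cm:
- blade+fossil+coin tray: length 6+2+3=11, value 49+44+38=131
- fossil+coin tray+scroll: length 2+3+5=10, value 44+38+46=128
- mask+fossil+coin tray: length 6+2+3=11, value 21+44+38=103
- blade+scroll: length 6+5=11, value 49+46=95
Best: 131 score.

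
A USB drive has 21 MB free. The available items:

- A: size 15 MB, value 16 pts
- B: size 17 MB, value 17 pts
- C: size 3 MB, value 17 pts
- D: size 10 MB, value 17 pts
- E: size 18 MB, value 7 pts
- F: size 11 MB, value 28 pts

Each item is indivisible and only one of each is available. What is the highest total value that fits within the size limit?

45 pts

Check high-value combinations within 21 MB:
- C+F: size 3+11=14, value 17+28=45
- D+F: size 10+11=21, value 17+28=45
- C+D: size 3+10=13, value 17+17=34
- B+C: size 17+3=20, value 17+17=34
Best: 45 pts.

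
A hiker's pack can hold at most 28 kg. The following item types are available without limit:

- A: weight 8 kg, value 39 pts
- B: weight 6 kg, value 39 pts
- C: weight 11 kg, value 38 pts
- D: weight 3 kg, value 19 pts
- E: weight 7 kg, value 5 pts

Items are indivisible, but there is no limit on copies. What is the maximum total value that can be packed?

Best value-per-unit is B at 39/6; filling with it alone gives 4×39 = 156.
Optimal mix: 4×B + 1×D → weight 27, value 175.

175 pts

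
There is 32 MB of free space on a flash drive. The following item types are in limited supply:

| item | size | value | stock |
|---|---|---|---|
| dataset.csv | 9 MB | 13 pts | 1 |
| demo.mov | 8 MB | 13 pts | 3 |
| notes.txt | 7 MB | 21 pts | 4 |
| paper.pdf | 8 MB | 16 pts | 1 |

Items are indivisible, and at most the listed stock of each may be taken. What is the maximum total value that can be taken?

84 pts

Best selections within size 32 and stock limits:
- 4×notes.txt: size 28, value 84
- 3×notes.txt + 1×paper.pdf: size 29, value 79
- 1×demo.mov + 3×notes.txt: size 29, value 76
Best: 84 pts.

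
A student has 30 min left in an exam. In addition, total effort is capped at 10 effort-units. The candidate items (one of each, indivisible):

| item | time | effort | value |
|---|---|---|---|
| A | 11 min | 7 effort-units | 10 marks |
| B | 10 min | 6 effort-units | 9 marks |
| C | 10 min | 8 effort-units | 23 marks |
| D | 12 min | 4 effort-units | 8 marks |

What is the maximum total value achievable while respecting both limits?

23 marks

Feasible sets respecting both limits:
- C: time 10, effort 8, value 23
- B+D: time 22, effort 10, value 17
- A: time 11, effort 7, value 10
Best: 23 marks.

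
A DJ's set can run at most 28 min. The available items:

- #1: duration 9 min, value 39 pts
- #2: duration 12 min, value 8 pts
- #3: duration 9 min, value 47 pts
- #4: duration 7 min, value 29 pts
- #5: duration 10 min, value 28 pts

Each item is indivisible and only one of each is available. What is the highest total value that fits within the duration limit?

Check high-value combinations within 28 min:
- #1+#3+#4: duration 9+9+7=25, value 39+47+29=115
- #1+#3+#5: duration 9+9+10=28, value 39+47+28=114
- #3+#4+#5: duration 9+7+10=26, value 47+29+28=104
Best: 115 pts.

115 pts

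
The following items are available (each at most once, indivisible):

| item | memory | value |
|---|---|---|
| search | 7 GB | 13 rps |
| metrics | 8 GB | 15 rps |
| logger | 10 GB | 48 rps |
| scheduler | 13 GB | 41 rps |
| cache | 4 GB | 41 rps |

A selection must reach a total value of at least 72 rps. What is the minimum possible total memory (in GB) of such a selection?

14

Subsets with value ≥ 72, sorted by total memory:
- logger+cache: memory 14, value 89
- scheduler+cache: memory 17, value 82
- search+logger+cache: memory 21, value 102
Minimum memory: 14 GB.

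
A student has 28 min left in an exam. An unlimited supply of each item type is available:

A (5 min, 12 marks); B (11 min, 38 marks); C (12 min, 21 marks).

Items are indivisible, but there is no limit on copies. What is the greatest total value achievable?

Best value-per-unit is B at 38/11; filling with it alone gives 2×38 = 76.
Optimal mix: 1×A + 2×B → time 27, value 88.

88 marks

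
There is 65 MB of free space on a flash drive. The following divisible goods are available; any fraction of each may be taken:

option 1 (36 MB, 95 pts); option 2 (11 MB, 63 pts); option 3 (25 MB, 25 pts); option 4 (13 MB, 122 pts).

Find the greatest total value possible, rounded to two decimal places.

285.00

Take in order of value per unit:
- option 4 (122/13 per unit): all 13 → value 122, running total 122.00
- option 2 (63/11 per unit): all 11 → value 63, running total 185.00
- option 1 (95/36 per unit): all 36 → value 95, running total 280.00
- option 3 (25/25 per unit): 5 of 25 → value 5×25/25 = 5.0000, running total 285.00
Total 285.00.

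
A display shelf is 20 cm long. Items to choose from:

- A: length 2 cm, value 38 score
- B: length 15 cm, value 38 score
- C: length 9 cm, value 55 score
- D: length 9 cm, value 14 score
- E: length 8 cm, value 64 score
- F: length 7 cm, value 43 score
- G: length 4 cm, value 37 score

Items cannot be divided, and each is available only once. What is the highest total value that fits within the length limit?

157 score

Check high-value combinations within 20 cm:
- A+C+E: length 2+9+8=19, value 38+55+64=157
- A+E+F: length 2+8+7=17, value 38+64+43=145
- E+F+G: length 8+7+4=19, value 64+43+37=144
- A+E+G: length 2+8+4=14, value 38+64+37=139
- A+C+F: length 2+9+7=18, value 38+55+43=136
Best: 157 score.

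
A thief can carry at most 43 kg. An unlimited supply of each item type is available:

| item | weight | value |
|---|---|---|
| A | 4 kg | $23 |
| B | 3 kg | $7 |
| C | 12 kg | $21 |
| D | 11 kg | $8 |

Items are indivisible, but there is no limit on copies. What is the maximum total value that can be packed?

$237

Best value-per-unit is A at 23/4; filling with it alone gives 10×23 = 230.
Optimal mix: 10×A + 1×B → weight 43, value 237.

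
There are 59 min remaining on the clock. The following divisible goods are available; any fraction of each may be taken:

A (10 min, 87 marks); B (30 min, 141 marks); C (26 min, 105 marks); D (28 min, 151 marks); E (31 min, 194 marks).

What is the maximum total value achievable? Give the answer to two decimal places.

Take in order of value per unit:
- A (87/10 per unit): all 10 → value 87, running total 87.00
- E (194/31 per unit): all 31 → value 194, running total 281.00
- D (151/28 per unit): 18 of 28 → value 18×151/28 = 97.0714, running total 378.07
Total 378.07.

378.07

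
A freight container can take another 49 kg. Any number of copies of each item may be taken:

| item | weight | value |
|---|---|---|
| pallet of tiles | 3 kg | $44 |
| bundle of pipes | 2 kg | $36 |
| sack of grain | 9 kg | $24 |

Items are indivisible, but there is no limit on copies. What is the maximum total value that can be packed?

Best value-per-unit is bundle of pipes at 36/2; filling with it alone gives 24×36 = 864.
Optimal mix: 1×pallet of tiles + 23×bundle of pipes → weight 49, value 872.

$872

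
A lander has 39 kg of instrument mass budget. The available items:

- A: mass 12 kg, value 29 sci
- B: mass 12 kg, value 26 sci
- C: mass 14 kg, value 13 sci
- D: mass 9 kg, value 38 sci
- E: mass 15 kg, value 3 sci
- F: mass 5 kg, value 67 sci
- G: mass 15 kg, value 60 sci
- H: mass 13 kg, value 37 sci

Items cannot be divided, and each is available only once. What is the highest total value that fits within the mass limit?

171 sci

Check high-value combinations within 39 kg:
- A+D+F+H: mass 12+9+5+13=39, value 29+38+67+37=171
- B+D+F+H: mass 12+9+5+13=39, value 26+38+67+37=168
- D+F+G: mass 9+5+15=29, value 38+67+60=165
- F+G+H: mass 5+15+13=33, value 67+60+37=164
- A+B+D+F: mass 12+12+9+5=38, value 29+26+38+67=160
Best: 171 sci.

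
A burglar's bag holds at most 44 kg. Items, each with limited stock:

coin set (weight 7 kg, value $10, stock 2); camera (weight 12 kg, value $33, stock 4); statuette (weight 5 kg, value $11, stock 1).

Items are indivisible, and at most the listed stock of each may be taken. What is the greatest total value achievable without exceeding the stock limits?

Top feasible selections:
- 3×camera + 1×statuette: weight 41, value 110
- 1×coin set + 3×camera: weight 43, value 109
- 3×camera: weight 36, value 99
Best: $110.

$110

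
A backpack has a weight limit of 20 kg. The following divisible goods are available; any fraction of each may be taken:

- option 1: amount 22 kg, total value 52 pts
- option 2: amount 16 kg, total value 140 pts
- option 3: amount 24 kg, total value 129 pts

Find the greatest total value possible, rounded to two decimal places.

Take in order of value per unit:
- option 2 (140/16 per unit): all 16 → value 140, running total 140.00
- option 3 (129/24 per unit): 4 of 24 → value 4×129/24 = 21.5000, running total 161.50
Total 161.50.

161.50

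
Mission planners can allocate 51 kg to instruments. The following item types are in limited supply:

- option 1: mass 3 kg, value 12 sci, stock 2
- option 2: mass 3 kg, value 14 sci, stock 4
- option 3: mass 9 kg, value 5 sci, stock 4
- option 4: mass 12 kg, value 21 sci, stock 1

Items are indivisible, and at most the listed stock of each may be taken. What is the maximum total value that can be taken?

Best selections within mass 51 and stock limits:
- 2×option 1 + 4×option 2 + 2×option 3 + 1×option 4: mass 48, value 111
- 2×option 1 + 4×option 2 + 1×option 3 + 1×option 4: mass 39, value 106
- 2×option 1 + 4×option 2 + 1×option 4: mass 30, value 101
- 1×option 1 + 4×option 2 + 2×option 3 + 1×option 4: mass 45, value 99
Best: 111 sci.

111 sci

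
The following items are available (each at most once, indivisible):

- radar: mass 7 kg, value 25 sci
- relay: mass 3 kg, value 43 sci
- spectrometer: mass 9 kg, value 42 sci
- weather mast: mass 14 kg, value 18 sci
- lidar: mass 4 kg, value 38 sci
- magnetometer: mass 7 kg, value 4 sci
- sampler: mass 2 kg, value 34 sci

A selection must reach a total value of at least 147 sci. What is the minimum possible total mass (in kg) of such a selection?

18

Subsets with value ≥ 147, sorted by total mass:
- relay+spectrometer+lidar+sampler: mass 18, value 157
- radar+relay+spectrometer+lidar: mass 23, value 148
Minimum mass: 18 kg.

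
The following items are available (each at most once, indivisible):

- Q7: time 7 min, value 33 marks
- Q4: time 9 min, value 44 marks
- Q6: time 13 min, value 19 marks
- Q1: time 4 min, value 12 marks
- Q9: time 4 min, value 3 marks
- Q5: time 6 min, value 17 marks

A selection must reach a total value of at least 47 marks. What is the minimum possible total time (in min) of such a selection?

Subsets with value ≥ 47, sorted by total time:
- Q4+Q1: time 13, value 56
- Q7+Q5: time 13, value 50
- Q4+Q9: time 13, value 47
- Q4+Q5: time 15, value 61
Minimum time: 13 min.

13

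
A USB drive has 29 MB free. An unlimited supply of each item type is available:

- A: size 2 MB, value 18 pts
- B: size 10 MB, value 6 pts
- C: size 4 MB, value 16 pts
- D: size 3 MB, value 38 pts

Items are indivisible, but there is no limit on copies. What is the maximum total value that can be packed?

Best value-per-unit is D at 38/3; filling with it alone gives 9×38 = 342.
Optimal mix: 1×A + 9×D → size 29, value 360.

360 pts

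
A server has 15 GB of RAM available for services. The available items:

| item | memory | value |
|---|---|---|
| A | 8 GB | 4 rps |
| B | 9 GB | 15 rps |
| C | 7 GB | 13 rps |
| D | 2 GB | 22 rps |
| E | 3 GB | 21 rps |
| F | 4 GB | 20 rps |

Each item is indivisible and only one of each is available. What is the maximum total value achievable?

Check high-value combinations within 15 GB:
- D+E+F: memory 2+3+4=9, value 22+21+20=63
- B+D+E: memory 9+2+3=14, value 15+22+21=58
- B+D+F: memory 9+2+4=15, value 15+22+20=57
- C+D+E: memory 7+2+3=12, value 13+22+21=56
- C+D+F: memory 7+2+4=13, value 13+22+20=55
Best: 63 rps.

63 rps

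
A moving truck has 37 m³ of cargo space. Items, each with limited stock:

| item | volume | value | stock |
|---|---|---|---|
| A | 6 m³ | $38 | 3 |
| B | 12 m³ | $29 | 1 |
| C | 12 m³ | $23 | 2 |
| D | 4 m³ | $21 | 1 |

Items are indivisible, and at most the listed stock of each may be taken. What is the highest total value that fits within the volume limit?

$164

Best selections within volume 37 and stock limits:
- 3×A + 1×B + 1×D: volume 34, value 164
- 3×A + 1×C + 1×D: volume 34, value 158
- 3×A + 1×B: volume 30, value 143
- 3×A + 1×C: volume 30, value 137
Best: $164.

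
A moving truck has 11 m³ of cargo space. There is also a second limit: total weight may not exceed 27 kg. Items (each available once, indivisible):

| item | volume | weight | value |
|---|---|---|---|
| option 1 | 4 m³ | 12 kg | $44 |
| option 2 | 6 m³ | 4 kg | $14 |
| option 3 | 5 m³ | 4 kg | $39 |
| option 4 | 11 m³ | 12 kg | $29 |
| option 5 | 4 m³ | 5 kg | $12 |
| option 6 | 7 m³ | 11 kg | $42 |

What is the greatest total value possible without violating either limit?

Feasible sets respecting both limits:
- option 1+option 6: volume 11, weight 23, value 86
- option 1+option 3: volume 9, weight 16, value 83
- option 1+option 2: volume 10, weight 16, value 58
Best: $86.

$86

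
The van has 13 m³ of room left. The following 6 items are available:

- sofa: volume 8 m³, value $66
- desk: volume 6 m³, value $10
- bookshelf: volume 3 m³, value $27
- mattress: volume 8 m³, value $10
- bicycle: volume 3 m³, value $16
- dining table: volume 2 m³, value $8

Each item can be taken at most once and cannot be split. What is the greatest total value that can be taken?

This is a 0/1 knapsack; check combinations near the capacity.
- sofa+bookshelf+dining table: volume 8+3+2=13, value 66+27+8=101
- sofa+bookshelf: volume 8+3=11, value 66+27=93
- sofa+bicycle+dining table: volume 8+3+2=13, value 66+16+8=90
- sofa+bicycle: volume 8+3=11, value 66+16=82
- sofa+dining table: volume 8+2=10, value 66+8=74
Best: $101.

$101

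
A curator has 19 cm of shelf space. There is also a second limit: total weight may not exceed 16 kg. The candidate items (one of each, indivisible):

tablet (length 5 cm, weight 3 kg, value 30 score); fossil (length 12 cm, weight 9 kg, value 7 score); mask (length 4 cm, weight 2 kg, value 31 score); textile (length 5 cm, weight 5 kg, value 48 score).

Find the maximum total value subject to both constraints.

Feasible sets respecting both limits:
- tablet+mask+textile: length 14, weight 10, value 109
- mask+textile: length 9, weight 7, value 79
- tablet+textile: length 10, weight 8, value 78
- tablet+mask: length 9, weight 5, value 61
Best: 109 score.

109 score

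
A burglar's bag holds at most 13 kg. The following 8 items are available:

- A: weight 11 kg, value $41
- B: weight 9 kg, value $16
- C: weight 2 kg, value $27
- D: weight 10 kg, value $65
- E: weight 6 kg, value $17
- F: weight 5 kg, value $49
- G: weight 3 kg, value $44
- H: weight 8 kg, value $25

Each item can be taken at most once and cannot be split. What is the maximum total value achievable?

This is a 0/1 knapsack; check combinations near the capacity.
- C+F+G: weight 2+5+3=10, value 27+49+44=120
- D+G: weight 10+3=13, value 65+44=109
- C+G+H: weight 2+3+8=13, value 27+44+25=96
Best: $120.

$120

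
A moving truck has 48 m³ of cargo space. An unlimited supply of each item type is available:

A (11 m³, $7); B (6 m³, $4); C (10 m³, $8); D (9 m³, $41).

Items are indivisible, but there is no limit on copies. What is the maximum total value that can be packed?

$205

Best value-per-unit is D at 41/9, and filling with it alone uses volume 5×9=45. No mix of the others beats 5×41 = 205.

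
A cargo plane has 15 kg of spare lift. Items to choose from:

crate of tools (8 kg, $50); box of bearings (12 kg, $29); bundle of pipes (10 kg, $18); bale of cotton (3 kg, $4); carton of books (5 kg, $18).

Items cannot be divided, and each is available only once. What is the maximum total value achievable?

Check high-value combinations within 15 kg:
- crate of tools+carton of books: weight 8+5=13, value 50+18=68
- crate of tools+bale of cotton: weight 8+3=11, value 50+4=54
- crate of tools: weight 8, value 50
- bundle of pipes+carton of books: weight 10+5=15, value 18+18=36
Best: $68.

$68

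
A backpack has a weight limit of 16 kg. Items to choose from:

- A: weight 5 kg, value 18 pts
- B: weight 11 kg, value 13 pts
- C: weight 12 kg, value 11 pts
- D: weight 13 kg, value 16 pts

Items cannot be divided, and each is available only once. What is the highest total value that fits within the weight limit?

31 pts

Check high-value combinations within 16 kg:
- A+B: weight 5+11=16, value 18+13=31
- A: weight 5, value 18
- D: weight 13, value 16
- B: weight 11, value 13
Best: 31 pts.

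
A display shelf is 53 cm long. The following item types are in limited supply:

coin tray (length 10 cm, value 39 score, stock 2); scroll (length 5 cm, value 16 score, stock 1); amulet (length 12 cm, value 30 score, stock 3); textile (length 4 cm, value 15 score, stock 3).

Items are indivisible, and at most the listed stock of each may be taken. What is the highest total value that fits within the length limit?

169 score

Best selections within length 53 and stock limits:
- 2×coin tray + 1×scroll + 1×amulet + 3×textile: length 49, value 169
- 2×coin tray + 1×scroll + 2×amulet + 1×textile: length 53, value 169
Best: 169 score.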